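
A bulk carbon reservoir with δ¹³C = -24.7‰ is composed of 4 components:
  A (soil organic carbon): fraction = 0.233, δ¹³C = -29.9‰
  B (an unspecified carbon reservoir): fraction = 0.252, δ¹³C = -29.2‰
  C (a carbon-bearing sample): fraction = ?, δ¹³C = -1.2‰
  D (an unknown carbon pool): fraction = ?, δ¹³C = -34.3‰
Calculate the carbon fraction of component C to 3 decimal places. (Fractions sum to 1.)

Let f_C and f_D be the unknown fractions; fractions sum to 1 so f_C + f_D = 0.515.
Mass balance: Σ fᵢ·δᵢ = δ_bulk ⇒ f_C·(-1.2) + f_D·(-34.3) = -24.7 − (-14.325) = -10.375
Substitute f_D = 0.515 − f_C:
f_C·(-1.2 − -34.3) = -10.375 − 0.515×(-34.3) = 7.290
f_C = 7.290 / 33.1 = 0.2202

0.220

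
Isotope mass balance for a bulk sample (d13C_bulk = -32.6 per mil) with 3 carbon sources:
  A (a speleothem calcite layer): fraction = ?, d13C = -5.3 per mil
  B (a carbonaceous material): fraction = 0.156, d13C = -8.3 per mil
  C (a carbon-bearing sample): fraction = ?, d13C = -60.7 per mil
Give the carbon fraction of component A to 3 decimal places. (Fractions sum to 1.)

Let f_A and f_C be the unknown fractions; fractions sum to 1 so f_A + f_C = 0.844.
Mass balance: Σ fᵢ·δᵢ = δ_bulk ⇒ f_A·(-5.3) + f_C·(-60.7) = -32.6 − (-1.295) = -31.305
Substitute f_C = 0.844 − f_A:
f_A·(-5.3 − -60.7) = -31.305 − 0.844×(-60.7) = 19.926
f_A = 19.926 / 55.4 = 0.3597

0.360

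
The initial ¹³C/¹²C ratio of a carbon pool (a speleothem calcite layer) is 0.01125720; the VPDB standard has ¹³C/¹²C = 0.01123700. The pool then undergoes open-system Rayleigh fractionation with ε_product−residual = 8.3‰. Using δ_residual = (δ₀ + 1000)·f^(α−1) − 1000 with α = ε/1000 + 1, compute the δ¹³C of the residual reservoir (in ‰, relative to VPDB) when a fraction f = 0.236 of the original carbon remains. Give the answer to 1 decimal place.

δ₀ = (0.01125720/0.01123700 − 1)×1000 = (1.001798 − 1)×1000 = 1.798‰
α − 1 = ε/1000 = 0.0083
f^(α−1) = 0.236^(0.0083) = 0.988087
δ_res = (1.798 + 1000) × 0.988087 − 1000 = 989.863 − 1000 = -10.14‰

-10.1‰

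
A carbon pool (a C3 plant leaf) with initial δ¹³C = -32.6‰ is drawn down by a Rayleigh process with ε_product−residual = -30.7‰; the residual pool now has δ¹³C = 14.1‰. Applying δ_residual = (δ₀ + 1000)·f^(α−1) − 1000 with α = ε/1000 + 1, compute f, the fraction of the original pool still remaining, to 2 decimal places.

0.22

α − 1 = ε/1000 = -0.0307
(δ_res + 1000)/(δ₀ + 1000) = (14.1 + 1000)/(-32.6 + 1000) = 1014.1/967.4 = 1.048274
f = 1.048274^(1/-0.0307) = exp(ln(1.048274)/-0.0307) = exp(0.04714/-0.0307)
f = exp(-1.5357) = 0.2153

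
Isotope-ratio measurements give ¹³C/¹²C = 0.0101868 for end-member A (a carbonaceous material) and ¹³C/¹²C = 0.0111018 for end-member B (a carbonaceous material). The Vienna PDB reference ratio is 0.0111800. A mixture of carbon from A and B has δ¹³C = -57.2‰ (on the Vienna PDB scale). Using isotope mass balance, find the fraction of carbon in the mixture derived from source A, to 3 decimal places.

δ_A = (0.0101868/0.0111800 − 1)×1000 = (0.911163 − 1)×1000 = -88.837‰
δ_B = (0.0111018/0.0111800 − 1)×1000 = (0.993005 − 1)×1000 = -6.995‰
f_A = (δ_mix − δ_B)/(δ_A − δ_B) = (-57.2 − (-6.995))/(-88.837 − (-6.995))
f_A = -50.205 / -81.843 = 0.6134

0.613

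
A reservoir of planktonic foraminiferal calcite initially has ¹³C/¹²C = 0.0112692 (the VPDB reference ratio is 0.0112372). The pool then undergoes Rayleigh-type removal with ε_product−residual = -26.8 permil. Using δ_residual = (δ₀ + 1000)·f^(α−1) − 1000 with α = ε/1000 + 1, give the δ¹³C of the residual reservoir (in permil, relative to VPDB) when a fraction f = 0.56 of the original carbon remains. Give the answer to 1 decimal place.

δ₀ = (0.0112692/0.0112372 − 1)×1000 = (1.002848 − 1)×1000 = 2.848 permil
α − 1 = ε/1000 = -0.0268
f^(α−1) = 0.56^(-0.0268) = 1.015660
δ_res = (2.848 + 1000) × 1.015660 − 1000 = 1018.553 − 1000 = 18.55 permil

18.6 permil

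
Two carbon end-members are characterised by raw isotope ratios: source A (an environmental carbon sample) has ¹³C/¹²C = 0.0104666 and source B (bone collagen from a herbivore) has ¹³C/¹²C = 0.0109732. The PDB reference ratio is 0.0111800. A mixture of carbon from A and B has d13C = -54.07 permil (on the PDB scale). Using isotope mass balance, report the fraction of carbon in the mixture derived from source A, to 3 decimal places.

0.785

δ_A = (0.0104666/0.0111800 − 1)×1000 = (0.936190 − 1)×1000 = -63.810 permil
δ_B = (0.0109732/0.0111800 − 1)×1000 = (0.981503 − 1)×1000 = -18.497 permil
f_A = (δ_mix − δ_B)/(δ_A − δ_B) = (-54.07 − (-18.497))/(-63.810 − (-18.497))
f_A = -35.573 / -45.313 = 0.7850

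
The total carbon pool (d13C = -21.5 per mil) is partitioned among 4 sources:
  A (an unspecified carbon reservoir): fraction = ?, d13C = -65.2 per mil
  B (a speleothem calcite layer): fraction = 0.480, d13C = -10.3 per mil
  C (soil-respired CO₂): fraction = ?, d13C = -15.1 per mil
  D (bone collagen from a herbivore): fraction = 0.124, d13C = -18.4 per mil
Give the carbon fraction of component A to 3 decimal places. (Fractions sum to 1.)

0.166

Let f_A and f_C be the unknown fractions; fractions sum to 1 so f_A + f_C = 0.396.
Mass balance: Σ fᵢ·δᵢ = δ_bulk ⇒ f_A·(-65.2) + f_C·(-15.1) = -21.5 − (-7.226) = -14.274
Substitute f_C = 0.396 − f_A:
f_A·(-65.2 − -15.1) = -14.274 − 0.396×(-15.1) = -8.295
f_A = -8.295 / -50.1 = 0.1656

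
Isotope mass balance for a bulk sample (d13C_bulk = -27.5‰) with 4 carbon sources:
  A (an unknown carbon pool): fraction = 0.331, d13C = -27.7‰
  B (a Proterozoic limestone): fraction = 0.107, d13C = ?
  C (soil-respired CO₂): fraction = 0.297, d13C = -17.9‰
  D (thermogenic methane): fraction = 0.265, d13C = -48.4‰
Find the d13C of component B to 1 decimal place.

-1.8‰

Isotope mass balance: δ_bulk = Σ fᵢ·δᵢ.
-27.5 = 0.331×(-27.7) + 0.107×δ_B + 0.297×(-17.9) + 0.265×(-48.4)
0.107·δ_B = -27.5 − (-27.311) = -0.189
δ_B = -0.189 / 0.107 = -1.77‰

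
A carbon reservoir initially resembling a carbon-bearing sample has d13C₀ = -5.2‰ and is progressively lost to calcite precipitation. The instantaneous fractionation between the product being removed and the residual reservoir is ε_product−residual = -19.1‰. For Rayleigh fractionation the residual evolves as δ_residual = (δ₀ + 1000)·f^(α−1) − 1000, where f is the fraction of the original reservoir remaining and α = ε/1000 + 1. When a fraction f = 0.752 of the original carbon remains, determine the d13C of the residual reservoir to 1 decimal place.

Rayleigh residual: δ_res = (δ₀ + 1000)·f^(α−1) − 1000
α = ε/1000 + 1 = 0.98090, so α − 1 = -0.01910
f^(α−1) = 0.752^(-0.01910) = 1.005459
δ_res = (-5.2 + 1000) × 1.005459 − 1000 = 1000.230 − 1000 = 0.23‰

0.2‰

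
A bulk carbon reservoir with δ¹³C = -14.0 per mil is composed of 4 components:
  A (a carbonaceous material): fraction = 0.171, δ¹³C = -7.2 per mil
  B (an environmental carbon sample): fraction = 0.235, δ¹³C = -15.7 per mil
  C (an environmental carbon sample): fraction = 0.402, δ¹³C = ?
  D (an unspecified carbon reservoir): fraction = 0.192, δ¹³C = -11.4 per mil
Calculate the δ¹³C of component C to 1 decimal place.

Isotope mass balance: δ_bulk = Σ fᵢ·δᵢ.
-14.0 = 0.171×(-7.2) + 0.235×(-15.7) + 0.402×δ_C + 0.192×(-11.4)
0.402·δ_C = -14.0 − (-7.109) = -6.891
δ_C = -6.891 / 0.402 = -17.14 per mil

-17.1 per mil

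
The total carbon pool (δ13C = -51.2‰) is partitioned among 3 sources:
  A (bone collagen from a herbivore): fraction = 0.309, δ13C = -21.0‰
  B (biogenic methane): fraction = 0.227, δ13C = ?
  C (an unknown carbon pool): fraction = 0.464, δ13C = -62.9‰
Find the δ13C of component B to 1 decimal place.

Isotope mass balance: δ_bulk = Σ fᵢ·δᵢ.
-51.2 = 0.309×(-21.0) + 0.227×δ_B + 0.464×(-62.9)
0.227·δ_B = -51.2 − (-35.675) = -15.525
δ_B = -15.525 / 0.227 = -68.39‰

-68.4‰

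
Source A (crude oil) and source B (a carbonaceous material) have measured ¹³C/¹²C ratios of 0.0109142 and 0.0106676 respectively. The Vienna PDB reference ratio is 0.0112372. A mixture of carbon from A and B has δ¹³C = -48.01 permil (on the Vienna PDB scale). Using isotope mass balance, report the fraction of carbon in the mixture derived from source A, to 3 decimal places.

0.122

δ_A = (0.0109142/0.0112372 − 1)×1000 = (0.971256 − 1)×1000 = -28.744 permil
δ_B = (0.0106676/0.0112372 − 1)×1000 = (0.949311 − 1)×1000 = -50.689 permil
f_A = (δ_mix − δ_B)/(δ_A − δ_B) = (-48.01 − (-50.689))/(-28.744 − (-50.689))
f_A = 2.679 / 21.945 = 0.1221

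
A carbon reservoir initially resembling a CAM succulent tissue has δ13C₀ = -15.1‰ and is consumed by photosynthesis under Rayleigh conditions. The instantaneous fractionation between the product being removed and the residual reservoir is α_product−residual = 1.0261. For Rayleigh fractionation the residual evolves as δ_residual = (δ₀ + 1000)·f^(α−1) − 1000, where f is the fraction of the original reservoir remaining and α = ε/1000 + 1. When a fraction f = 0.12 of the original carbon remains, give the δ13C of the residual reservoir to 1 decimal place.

Rayleigh residual: δ_res = (δ₀ + 1000)·f^(α−1) − 1000
α − 1 = 0.02610
f^(α−1) = 0.12^(0.02610) = 0.946164
δ_res = (-15.1 + 1000) × 0.946164 − 1000 = 931.877 − 1000 = -68.12‰

-68.1‰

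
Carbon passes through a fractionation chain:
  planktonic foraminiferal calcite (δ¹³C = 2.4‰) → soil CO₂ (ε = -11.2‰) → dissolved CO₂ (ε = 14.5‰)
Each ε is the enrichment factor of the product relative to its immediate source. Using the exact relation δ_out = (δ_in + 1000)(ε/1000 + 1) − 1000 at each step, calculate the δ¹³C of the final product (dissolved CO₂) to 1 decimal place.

5.5‰

step 1: δ = (2.40 + 1000)·(-11.2/1000 + 1) − 1000 = -8.83‰
step 2: δ = (-8.83 + 1000)·(14.5/1000 + 1) − 1000 = 5.55‰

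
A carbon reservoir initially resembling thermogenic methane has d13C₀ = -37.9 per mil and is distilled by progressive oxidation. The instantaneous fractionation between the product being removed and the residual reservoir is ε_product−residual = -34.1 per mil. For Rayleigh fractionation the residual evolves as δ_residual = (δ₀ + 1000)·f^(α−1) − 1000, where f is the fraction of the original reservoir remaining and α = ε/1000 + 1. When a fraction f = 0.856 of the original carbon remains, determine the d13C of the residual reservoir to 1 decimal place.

-32.8 per mil

Rayleigh residual: δ_res = (δ₀ + 1000)·f^(α−1) − 1000
α = ε/1000 + 1 = 0.96590, so α − 1 = -0.03410
f^(α−1) = 0.856^(-0.03410) = 1.005316
δ_res = (-37.9 + 1000) × 1.005316 − 1000 = 967.215 − 1000 = -32.79 per mil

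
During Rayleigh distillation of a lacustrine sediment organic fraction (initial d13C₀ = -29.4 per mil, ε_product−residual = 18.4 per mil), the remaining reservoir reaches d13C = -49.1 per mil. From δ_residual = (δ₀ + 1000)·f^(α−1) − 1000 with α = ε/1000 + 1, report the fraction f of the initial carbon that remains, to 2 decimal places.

α − 1 = ε/1000 = 0.0184
(δ_res + 1000)/(δ₀ + 1000) = (-49.1 + 1000)/(-29.4 + 1000) = 950.9/970.6 = 0.979703
f = 0.979703^(1/0.0184) = exp(ln(0.979703)/0.0184) = exp(-0.02051/0.0184)
f = exp(-1.1144) = 0.3281

0.33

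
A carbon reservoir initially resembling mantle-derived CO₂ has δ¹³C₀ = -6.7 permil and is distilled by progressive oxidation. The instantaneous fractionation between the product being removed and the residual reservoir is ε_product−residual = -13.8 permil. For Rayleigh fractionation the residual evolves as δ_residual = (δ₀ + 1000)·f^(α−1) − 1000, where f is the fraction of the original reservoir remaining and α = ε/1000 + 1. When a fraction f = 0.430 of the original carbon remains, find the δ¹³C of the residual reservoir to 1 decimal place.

Rayleigh residual: δ_res = (δ₀ + 1000)·f^(α−1) − 1000
α = ε/1000 + 1 = 0.98620, so α − 1 = -0.01380
f^(α−1) = 0.430^(-0.01380) = 1.011715
δ_res = (-6.7 + 1000) × 1.011715 − 1000 = 1004.936 − 1000 = 4.94 permil

4.9 permil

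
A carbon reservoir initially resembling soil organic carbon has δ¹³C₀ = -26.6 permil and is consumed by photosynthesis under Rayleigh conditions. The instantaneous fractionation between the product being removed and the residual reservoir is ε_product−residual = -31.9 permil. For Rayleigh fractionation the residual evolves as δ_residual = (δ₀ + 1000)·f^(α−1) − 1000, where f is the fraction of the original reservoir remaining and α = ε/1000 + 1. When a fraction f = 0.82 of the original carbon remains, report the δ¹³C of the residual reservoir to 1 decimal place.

Rayleigh residual: δ_res = (δ₀ + 1000)·f^(α−1) − 1000
α = ε/1000 + 1 = 0.96810, so α − 1 = -0.03190
f^(α−1) = 0.82^(-0.03190) = 1.006351
δ_res = (-26.6 + 1000) × 1.006351 − 1000 = 979.582 − 1000 = -20.42 permil

-20.4 permil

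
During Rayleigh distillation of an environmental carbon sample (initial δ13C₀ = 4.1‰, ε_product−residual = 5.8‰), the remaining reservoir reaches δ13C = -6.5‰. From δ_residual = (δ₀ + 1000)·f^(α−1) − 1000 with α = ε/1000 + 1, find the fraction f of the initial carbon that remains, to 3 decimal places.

α − 1 = ε/1000 = 0.0058
(δ_res + 1000)/(δ₀ + 1000) = (-6.5 + 1000)/(4.1 + 1000) = 993.5/1004.1 = 0.989443
f = 0.989443^(1/0.0058) = exp(ln(0.989443)/0.0058) = exp(-0.01061/0.0058)
f = exp(-1.8298) = 0.1604

0.160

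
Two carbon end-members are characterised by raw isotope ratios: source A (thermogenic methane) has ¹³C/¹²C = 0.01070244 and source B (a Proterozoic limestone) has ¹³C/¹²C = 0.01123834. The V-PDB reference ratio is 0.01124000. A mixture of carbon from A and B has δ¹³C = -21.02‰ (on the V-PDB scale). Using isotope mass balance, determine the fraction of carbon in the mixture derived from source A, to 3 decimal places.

0.438

δ_A = (0.01070244/0.01124000 − 1)×1000 = (0.952174 − 1)×1000 = -47.826‰
δ_B = (0.01123834/0.01124000 − 1)×1000 = (0.999852 − 1)×1000 = -0.148‰
f_A = (δ_mix − δ_B)/(δ_A − δ_B) = (-21.02 − (-0.148))/(-47.826 − (-0.148))
f_A = -20.872 / -47.678 = 0.4378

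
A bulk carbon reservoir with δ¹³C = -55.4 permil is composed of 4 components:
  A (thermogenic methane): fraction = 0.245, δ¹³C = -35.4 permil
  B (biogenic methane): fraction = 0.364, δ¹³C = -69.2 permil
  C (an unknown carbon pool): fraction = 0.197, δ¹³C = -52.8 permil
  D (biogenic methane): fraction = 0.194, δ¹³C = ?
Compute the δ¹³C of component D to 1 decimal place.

-57.4 permil

Isotope mass balance: δ_bulk = Σ fᵢ·δᵢ.
-55.4 = 0.245×(-35.4) + 0.364×(-69.2) + 0.197×(-52.8) + 0.194×δ_D
0.194·δ_D = -55.4 − (-44.263) = -11.137
δ_D = -11.137 / 0.194 = -57.41 permil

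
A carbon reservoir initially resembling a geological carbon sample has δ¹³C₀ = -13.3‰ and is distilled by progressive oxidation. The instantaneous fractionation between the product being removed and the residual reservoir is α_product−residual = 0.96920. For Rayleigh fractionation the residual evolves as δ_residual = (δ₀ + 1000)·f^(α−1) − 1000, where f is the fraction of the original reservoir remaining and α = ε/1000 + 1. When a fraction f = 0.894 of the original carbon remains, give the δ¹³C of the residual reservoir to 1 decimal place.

-9.9‰

Rayleigh residual: δ_res = (δ₀ + 1000)·f^(α−1) − 1000
α − 1 = -0.03080
f^(α−1) = 0.894^(-0.03080) = 1.003457
δ_res = (-13.3 + 1000) × 1.003457 − 1000 = 990.111 − 1000 = -9.89‰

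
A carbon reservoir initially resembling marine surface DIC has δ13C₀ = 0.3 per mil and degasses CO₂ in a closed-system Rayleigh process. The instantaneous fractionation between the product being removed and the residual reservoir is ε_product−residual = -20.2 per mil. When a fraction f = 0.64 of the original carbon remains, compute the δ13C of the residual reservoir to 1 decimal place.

9.4 per mil

Rayleigh residual: δ_res = (δ₀ + 1000)·f^(α−1) − 1000
α = ε/1000 + 1 = 0.97980, so α − 1 = -0.02020
f^(α−1) = 0.64^(-0.02020) = 1.009056
δ_res = (0.3 + 1000) × 1.009056 − 1000 = 1009.358 − 1000 = 9.36 per mil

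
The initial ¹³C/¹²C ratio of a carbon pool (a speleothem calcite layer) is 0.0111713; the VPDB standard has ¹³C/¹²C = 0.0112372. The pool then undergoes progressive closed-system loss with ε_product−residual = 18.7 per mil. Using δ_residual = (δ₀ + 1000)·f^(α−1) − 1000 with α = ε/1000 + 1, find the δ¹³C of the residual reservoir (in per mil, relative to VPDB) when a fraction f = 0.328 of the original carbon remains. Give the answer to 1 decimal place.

δ₀ = (0.0111713/0.0112372 − 1)×1000 = (0.994136 − 1)×1000 = -5.864 per mil
α − 1 = ε/1000 = 0.0187
f^(α−1) = 0.328^(0.0187) = 0.979370
δ_res = (-5.864 + 1000) × 0.979370 − 1000 = 973.627 − 1000 = -26.37 per mil

-26.4 per mil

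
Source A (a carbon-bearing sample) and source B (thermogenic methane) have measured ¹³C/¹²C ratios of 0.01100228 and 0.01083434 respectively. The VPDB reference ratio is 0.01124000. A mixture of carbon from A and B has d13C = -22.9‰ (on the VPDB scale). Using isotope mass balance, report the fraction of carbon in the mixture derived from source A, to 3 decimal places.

0.883

δ_A = (0.01100228/0.01124000 − 1)×1000 = (0.978851 − 1)×1000 = -21.149‰
δ_B = (0.01083434/0.01124000 − 1)×1000 = (0.963909 − 1)×1000 = -36.091‰
f_A = (δ_mix − δ_B)/(δ_A − δ_B) = (-22.9 − (-36.091))/(-21.149 − (-36.091))
f_A = 13.191 / 14.941 = 0.8828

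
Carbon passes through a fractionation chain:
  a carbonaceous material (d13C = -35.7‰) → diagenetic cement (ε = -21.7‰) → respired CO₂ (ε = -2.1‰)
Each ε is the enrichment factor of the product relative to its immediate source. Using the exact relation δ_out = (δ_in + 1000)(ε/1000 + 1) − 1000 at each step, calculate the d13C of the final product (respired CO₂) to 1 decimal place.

-58.6‰

step 1: δ = (-35.70 + 1000)·(-21.7/1000 + 1) − 1000 = -56.63‰
step 2: δ = (-56.63 + 1000)·(-2.1/1000 + 1) − 1000 = -58.61‰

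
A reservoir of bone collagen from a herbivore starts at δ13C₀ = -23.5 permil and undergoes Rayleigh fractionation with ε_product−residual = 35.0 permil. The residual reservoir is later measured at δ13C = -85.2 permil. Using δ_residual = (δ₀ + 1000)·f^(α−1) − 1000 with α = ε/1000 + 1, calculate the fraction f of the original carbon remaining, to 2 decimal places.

0.15

α − 1 = ε/1000 = 0.0350
(δ_res + 1000)/(δ₀ + 1000) = (-85.2 + 1000)/(-23.5 + 1000) = 914.8/976.5 = 0.936815
f = 0.936815^(1/0.0350) = exp(ln(0.936815)/0.0350) = exp(-0.06527/0.0350)
f = exp(-1.8648) = 0.1549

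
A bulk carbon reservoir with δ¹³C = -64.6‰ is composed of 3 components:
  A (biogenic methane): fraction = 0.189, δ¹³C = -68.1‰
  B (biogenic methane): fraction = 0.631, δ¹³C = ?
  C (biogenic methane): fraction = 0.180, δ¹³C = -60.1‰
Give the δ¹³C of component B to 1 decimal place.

Isotope mass balance: δ_bulk = Σ fᵢ·δᵢ.
-64.6 = 0.189×(-68.1) + 0.631×δ_B + 0.180×(-60.1)
0.631·δ_B = -64.6 − (-23.689) = -40.911
δ_B = -40.911 / 0.631 = -64.84‰

-64.8‰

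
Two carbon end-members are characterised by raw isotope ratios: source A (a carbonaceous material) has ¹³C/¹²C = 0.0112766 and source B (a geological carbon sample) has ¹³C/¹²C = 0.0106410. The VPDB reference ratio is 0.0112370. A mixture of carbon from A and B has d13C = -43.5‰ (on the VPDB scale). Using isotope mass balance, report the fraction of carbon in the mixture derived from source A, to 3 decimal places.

δ_A = (0.0112766/0.0112370 − 1)×1000 = (1.003524 − 1)×1000 = 3.524‰
δ_B = (0.0106410/0.0112370 − 1)×1000 = (0.946961 − 1)×1000 = -53.039‰
f_A = (δ_mix − δ_B)/(δ_A − δ_B) = (-43.5 − (-53.039))/(3.524 − (-53.039))
f_A = 9.539 / 56.563 = 0.1686

0.169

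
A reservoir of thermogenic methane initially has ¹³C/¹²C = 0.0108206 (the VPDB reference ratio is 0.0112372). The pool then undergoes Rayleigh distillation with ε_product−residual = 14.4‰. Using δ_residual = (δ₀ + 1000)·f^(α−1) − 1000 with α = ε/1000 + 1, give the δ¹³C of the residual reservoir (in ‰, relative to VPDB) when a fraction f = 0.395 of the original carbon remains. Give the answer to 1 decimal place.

-49.9‰

δ₀ = (0.0108206/0.0112372 − 1)×1000 = (0.962927 − 1)×1000 = -37.073‰
α − 1 = ε/1000 = 0.0144
f^(α−1) = 0.395^(0.0144) = 0.986713
δ_res = (-37.073 + 1000) × 0.986713 − 1000 = 950.133 − 1000 = -49.87‰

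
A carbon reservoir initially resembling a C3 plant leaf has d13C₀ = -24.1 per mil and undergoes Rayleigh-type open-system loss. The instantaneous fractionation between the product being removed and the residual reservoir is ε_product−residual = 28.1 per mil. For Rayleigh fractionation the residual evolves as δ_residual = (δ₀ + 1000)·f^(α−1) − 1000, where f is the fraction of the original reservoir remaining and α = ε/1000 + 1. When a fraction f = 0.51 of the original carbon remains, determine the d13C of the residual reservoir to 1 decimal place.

Rayleigh residual: δ_res = (δ₀ + 1000)·f^(α−1) − 1000
α = ε/1000 + 1 = 1.02810, so α − 1 = 0.02810
f^(α−1) = 0.51^(0.02810) = 0.981257
δ_res = (-24.1 + 1000) × 0.981257 − 1000 = 957.609 − 1000 = -42.39 per mil

-42.4 per mil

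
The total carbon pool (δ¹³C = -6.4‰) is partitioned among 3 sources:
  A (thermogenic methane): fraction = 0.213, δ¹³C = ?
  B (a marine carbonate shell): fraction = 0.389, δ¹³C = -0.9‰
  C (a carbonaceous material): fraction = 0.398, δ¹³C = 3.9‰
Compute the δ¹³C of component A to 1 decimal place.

-35.7‰

Isotope mass balance: δ_bulk = Σ fᵢ·δᵢ.
-6.4 = 0.213×δ_A + 0.389×(-0.9) + 0.398×(3.9)
0.213·δ_A = -6.4 − (1.202) = -7.602
δ_A = -7.602 / 0.213 = -35.69‰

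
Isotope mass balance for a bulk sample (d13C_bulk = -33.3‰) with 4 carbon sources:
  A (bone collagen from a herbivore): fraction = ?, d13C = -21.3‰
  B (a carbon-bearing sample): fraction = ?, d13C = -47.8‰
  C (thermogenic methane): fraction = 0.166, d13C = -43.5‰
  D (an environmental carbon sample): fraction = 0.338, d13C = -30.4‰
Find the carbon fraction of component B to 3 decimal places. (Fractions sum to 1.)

Let f_B and f_A be the unknown fractions; fractions sum to 1 so f_B + f_A = 0.496.
Mass balance: Σ fᵢ·δᵢ = δ_bulk ⇒ f_B·(-47.8) + f_A·(-21.3) = -33.3 − (-17.496) = -15.804
Substitute f_A = 0.496 − f_B:
f_B·(-47.8 − -21.3) = -15.804 − 0.496×(-21.3) = -5.239
f_B = -5.239 / -26.5 = 0.1977

0.198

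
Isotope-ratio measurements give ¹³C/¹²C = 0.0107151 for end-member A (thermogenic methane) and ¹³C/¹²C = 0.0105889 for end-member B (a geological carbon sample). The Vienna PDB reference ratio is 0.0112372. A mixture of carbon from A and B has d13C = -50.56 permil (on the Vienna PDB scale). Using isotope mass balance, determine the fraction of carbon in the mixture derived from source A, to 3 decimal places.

δ_A = (0.0107151/0.0112372 − 1)×1000 = (0.953538 − 1)×1000 = -46.462 permil
δ_B = (0.0105889/0.0112372 − 1)×1000 = (0.942308 − 1)×1000 = -57.692 permil
f_A = (δ_mix − δ_B)/(δ_A − δ_B) = (-50.56 − (-57.692))/(-46.462 − (-57.692))
f_A = 7.132 / 11.231 = 0.6351

0.635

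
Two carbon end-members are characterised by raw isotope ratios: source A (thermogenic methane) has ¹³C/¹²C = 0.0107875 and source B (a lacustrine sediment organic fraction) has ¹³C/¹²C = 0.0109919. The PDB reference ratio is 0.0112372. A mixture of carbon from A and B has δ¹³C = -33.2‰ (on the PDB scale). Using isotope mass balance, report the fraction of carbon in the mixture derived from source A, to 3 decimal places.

δ_A = (0.0107875/0.0112372 − 1)×1000 = (0.959981 − 1)×1000 = -40.019‰
δ_B = (0.0109919/0.0112372 − 1)×1000 = (0.978171 − 1)×1000 = -21.829‰
f_A = (δ_mix − δ_B)/(δ_A − δ_B) = (-33.2 − (-21.829))/(-40.019 − (-21.829))
f_A = -11.371 / -18.190 = 0.6251

0.625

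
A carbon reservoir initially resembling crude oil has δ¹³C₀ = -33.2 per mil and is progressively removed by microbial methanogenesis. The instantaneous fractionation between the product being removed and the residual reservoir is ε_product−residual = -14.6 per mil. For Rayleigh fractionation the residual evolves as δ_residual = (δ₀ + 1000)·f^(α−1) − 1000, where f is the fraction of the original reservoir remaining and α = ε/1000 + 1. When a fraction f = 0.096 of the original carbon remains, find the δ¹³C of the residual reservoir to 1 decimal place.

0.5 per mil

Rayleigh residual: δ_res = (δ₀ + 1000)·f^(α−1) − 1000
α = ε/1000 + 1 = 0.98540, so α − 1 = -0.01460
f^(α−1) = 0.096^(-0.01460) = 1.034806
δ_res = (-33.2 + 1000) × 1.034806 − 1000 = 1000.450 − 1000 = 0.45 per mil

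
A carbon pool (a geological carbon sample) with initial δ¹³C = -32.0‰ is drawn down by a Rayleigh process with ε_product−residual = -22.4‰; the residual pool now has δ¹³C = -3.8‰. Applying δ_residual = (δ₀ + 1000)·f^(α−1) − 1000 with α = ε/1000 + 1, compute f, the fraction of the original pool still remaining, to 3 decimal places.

α − 1 = ε/1000 = -0.0224
(δ_res + 1000)/(δ₀ + 1000) = (-3.8 + 1000)/(-32.0 + 1000) = 996.2/968.0 = 1.029132
f = 1.029132^(1/-0.0224) = exp(ln(1.029132)/-0.0224) = exp(0.02872/-0.0224)
f = exp(-1.2820) = 0.2775

0.277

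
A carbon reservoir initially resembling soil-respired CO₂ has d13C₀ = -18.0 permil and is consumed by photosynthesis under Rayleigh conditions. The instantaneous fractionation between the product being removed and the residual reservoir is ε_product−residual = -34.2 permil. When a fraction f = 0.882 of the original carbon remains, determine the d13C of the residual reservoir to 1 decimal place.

-13.8 permil

Rayleigh residual: δ_res = (δ₀ + 1000)·f^(α−1) − 1000
α = ε/1000 + 1 = 0.96580, so α − 1 = -0.03420
f^(α−1) = 0.882^(-0.03420) = 1.004303
δ_res = (-18.0 + 1000) × 1.004303 − 1000 = 986.226 − 1000 = -13.77 permil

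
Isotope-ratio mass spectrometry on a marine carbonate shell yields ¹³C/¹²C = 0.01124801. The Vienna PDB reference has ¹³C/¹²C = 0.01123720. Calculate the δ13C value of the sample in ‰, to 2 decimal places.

0.96‰

δ13C = (R_sample / R_standard − 1) × 1000
R_sample / R_standard = 0.01124801 / 0.01123720 = 1.000962
δ13C = (1.000962 − 1) × 1000 = 0.962‰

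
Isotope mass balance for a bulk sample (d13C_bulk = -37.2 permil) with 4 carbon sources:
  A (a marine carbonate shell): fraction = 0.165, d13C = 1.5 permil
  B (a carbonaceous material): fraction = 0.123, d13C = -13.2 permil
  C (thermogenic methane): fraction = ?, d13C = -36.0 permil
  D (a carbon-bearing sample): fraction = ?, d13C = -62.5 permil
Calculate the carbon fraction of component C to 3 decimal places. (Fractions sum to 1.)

0.327

Let f_C and f_D be the unknown fractions; fractions sum to 1 so f_C + f_D = 0.712.
Mass balance: Σ fᵢ·δᵢ = δ_bulk ⇒ f_C·(-36.0) + f_D·(-62.5) = -37.2 − (-1.376) = -35.824
Substitute f_D = 0.712 − f_C:
f_C·(-36.0 − -62.5) = -35.824 − 0.712×(-62.5) = 8.676
f_C = 8.676 / 26.5 = 0.3274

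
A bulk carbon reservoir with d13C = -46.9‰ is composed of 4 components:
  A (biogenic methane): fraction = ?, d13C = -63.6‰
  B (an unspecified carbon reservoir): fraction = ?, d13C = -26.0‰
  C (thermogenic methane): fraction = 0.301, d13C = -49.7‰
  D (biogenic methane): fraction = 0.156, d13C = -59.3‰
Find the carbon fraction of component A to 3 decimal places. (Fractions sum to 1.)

Let f_A and f_B be the unknown fractions; fractions sum to 1 so f_A + f_B = 0.543.
Mass balance: Σ fᵢ·δᵢ = δ_bulk ⇒ f_A·(-63.6) + f_B·(-26.0) = -46.9 − (-24.210) = -22.689
Substitute f_B = 0.543 − f_A:
f_A·(-63.6 − -26.0) = -22.689 − 0.543×(-26.0) = -8.571
f_A = -8.571 / -37.6 = 0.2280

0.228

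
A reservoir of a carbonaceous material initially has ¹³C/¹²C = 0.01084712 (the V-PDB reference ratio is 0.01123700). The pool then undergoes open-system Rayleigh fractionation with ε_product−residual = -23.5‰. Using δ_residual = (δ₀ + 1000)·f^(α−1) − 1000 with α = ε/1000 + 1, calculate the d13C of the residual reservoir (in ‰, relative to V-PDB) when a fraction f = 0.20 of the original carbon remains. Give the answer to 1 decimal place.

δ₀ = (0.01084712/0.01123700 − 1)×1000 = (0.965304 − 1)×1000 = -34.696‰
α − 1 = ε/1000 = -0.0235
f^(α−1) = 0.20^(-0.0235) = 1.038546
δ_res = (-34.696 + 1000) × 1.038546 − 1000 = 1002.513 − 1000 = 2.51‰

2.5‰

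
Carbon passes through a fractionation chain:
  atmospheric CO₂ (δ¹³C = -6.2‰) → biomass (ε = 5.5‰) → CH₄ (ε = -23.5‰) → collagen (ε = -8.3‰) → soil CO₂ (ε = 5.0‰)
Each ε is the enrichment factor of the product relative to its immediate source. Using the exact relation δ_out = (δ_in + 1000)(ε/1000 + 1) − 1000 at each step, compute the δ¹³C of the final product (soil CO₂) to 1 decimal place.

step 1: δ = (-6.20 + 1000)·(5.5/1000 + 1) − 1000 = -0.73‰
step 2: δ = (-0.73 + 1000)·(-23.5/1000 + 1) − 1000 = -24.22‰
step 3: δ = (-24.22 + 1000)·(-8.3/1000 + 1) − 1000 = -32.32‰
step 4: δ = (-32.32 + 1000)·(5.0/1000 + 1) − 1000 = -27.48‰

-27.5‰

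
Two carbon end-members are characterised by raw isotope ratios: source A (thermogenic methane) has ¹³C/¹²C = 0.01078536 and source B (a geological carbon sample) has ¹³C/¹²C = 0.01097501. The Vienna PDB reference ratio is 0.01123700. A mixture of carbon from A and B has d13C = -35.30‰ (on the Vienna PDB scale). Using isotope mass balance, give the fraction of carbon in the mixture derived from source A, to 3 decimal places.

0.710

δ_A = (0.01078536/0.01123700 − 1)×1000 = (0.959808 − 1)×1000 = -40.192‰
δ_B = (0.01097501/0.01123700 − 1)×1000 = (0.976685 − 1)×1000 = -23.315‰
f_A = (δ_mix − δ_B)/(δ_A − δ_B) = (-35.30 − (-23.315))/(-40.192 − (-23.315))
f_A = -11.985 / -16.877 = 0.7101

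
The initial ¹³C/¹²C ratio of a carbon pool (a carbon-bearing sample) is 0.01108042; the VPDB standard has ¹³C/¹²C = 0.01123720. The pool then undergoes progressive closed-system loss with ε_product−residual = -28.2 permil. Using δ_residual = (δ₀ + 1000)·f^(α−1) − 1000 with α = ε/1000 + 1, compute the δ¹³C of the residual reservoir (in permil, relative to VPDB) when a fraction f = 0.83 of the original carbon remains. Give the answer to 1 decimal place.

-8.8 permil

δ₀ = (0.01108042/0.01123720 − 1)×1000 = (0.986048 − 1)×1000 = -13.952 permil
α − 1 = ε/1000 = -0.0282
f^(α−1) = 0.83^(-0.0282) = 1.005268
δ_res = (-13.952 + 1000) × 1.005268 − 1000 = 991.243 − 1000 = -8.76 permil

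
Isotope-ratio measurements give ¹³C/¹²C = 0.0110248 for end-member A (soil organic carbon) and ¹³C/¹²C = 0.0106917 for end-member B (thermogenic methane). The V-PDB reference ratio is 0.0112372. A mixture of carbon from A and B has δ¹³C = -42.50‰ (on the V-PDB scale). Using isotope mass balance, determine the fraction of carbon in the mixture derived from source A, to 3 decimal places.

δ_A = (0.0110248/0.0112372 − 1)×1000 = (0.981098 − 1)×1000 = -18.902‰
δ_B = (0.0106917/0.0112372 − 1)×1000 = (0.951456 − 1)×1000 = -48.544‰
f_A = (δ_mix − δ_B)/(δ_A − δ_B) = (-42.50 − (-48.544))/(-18.902 − (-48.544))
f_A = 6.044 / 29.643 = 0.2039

0.204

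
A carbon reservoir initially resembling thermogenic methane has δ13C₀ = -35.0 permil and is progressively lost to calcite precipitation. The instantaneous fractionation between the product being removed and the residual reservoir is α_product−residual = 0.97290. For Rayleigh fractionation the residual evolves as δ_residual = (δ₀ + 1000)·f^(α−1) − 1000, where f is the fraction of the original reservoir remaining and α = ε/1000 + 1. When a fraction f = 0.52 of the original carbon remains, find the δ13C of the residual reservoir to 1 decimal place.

Rayleigh residual: δ_res = (δ₀ + 1000)·f^(α−1) − 1000
α − 1 = -0.02710
f^(α−1) = 0.52^(-0.02710) = 1.017879
δ_res = (-35.0 + 1000) × 1.017879 − 1000 = 982.254 − 1000 = -17.75 permil

-17.7 permil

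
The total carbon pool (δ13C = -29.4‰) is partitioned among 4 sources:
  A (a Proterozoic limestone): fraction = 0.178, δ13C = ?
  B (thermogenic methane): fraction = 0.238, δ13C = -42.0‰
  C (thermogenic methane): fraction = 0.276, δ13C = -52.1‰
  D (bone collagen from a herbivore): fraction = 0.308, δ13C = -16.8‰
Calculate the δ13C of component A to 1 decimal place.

Isotope mass balance: δ_bulk = Σ fᵢ·δᵢ.
-29.4 = 0.178×δ_A + 0.238×(-42.0) + 0.276×(-52.1) + 0.308×(-16.8)
0.178·δ_A = -29.4 − (-29.550) = 0.150
δ_A = 0.150 / 0.178 = 0.84‰

0.8‰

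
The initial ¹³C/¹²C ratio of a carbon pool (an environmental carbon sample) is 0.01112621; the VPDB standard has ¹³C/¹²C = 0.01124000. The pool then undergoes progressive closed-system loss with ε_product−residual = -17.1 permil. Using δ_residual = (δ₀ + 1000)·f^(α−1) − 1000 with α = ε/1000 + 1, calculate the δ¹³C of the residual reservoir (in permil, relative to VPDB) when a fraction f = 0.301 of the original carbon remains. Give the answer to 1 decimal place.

10.4 permil

δ₀ = (0.01112621/0.01124000 − 1)×1000 = (0.989876 − 1)×1000 = -10.124 permil
α − 1 = ε/1000 = -0.0171
f^(α−1) = 0.301^(-0.0171) = 1.020743
δ_res = (-10.124 + 1000) × 1.020743 − 1000 = 1010.410 − 1000 = 10.41 permil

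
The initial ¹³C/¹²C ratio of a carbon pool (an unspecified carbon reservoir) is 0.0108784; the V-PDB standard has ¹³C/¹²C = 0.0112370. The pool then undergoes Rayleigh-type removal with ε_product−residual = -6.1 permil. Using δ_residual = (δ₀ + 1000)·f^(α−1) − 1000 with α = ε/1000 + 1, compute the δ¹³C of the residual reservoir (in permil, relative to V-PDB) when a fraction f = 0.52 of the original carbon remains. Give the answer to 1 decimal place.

-28.0 permil

δ₀ = (0.0108784/0.0112370 − 1)×1000 = (0.968088 − 1)×1000 = -31.912 permil
α − 1 = ε/1000 = -0.0061
f^(α−1) = 0.52^(-0.0061) = 1.003997
δ_res = (-31.912 + 1000) × 1.003997 − 1000 = 971.957 − 1000 = -28.04 permil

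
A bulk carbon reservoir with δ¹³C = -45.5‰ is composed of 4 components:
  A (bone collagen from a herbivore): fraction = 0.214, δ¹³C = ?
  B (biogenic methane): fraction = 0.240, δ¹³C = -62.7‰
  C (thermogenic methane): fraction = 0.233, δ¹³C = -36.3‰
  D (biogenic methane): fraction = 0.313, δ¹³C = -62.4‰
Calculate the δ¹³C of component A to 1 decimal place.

-11.5‰

Isotope mass balance: δ_bulk = Σ fᵢ·δᵢ.
-45.5 = 0.214×δ_A + 0.240×(-62.7) + 0.233×(-36.3) + 0.313×(-62.4)
0.214·δ_A = -45.5 − (-43.037) = -2.463
δ_A = -2.463 / 0.214 = -11.51‰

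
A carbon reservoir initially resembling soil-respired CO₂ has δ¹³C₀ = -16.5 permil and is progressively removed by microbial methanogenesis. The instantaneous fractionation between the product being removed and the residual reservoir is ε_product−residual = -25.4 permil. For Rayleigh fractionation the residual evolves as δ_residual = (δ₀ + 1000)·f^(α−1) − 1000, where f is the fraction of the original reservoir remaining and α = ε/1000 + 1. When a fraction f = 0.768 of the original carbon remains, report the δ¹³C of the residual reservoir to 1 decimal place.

-9.9 permil

Rayleigh residual: δ_res = (δ₀ + 1000)·f^(α−1) − 1000
α = ε/1000 + 1 = 0.97460, so α − 1 = -0.02540
f^(α−1) = 0.768^(-0.02540) = 1.006727
δ_res = (-16.5 + 1000) × 1.006727 − 1000 = 990.116 − 1000 = -9.88 permil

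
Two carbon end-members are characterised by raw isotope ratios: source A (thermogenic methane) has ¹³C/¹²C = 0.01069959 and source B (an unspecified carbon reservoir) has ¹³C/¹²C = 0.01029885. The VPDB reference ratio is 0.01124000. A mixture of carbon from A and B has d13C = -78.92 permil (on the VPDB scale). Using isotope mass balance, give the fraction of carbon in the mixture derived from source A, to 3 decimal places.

δ_A = (0.01069959/0.01124000 − 1)×1000 = (0.951921 − 1)×1000 = -48.079 permil
δ_B = (0.01029885/0.01124000 − 1)×1000 = (0.916268 − 1)×1000 = -83.732 permil
f_A = (δ_mix − δ_B)/(δ_A − δ_B) = (-78.92 − (-83.732))/(-48.079 − (-83.732))
f_A = 4.812 / 35.653 = 0.1350

0.135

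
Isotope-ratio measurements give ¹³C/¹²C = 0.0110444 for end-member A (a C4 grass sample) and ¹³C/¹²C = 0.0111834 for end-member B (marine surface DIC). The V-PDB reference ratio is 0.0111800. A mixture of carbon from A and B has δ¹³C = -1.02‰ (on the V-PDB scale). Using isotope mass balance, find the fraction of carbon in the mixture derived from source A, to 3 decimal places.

δ_A = (0.0110444/0.0111800 − 1)×1000 = (0.987871 − 1)×1000 = -12.129‰
δ_B = (0.0111834/0.0111800 − 1)×1000 = (1.000304 − 1)×1000 = 0.304‰
f_A = (δ_mix − δ_B)/(δ_A − δ_B) = (-1.02 − (0.304))/(-12.129 − (0.304))
f_A = -1.324 / -12.433 = 0.1065

0.107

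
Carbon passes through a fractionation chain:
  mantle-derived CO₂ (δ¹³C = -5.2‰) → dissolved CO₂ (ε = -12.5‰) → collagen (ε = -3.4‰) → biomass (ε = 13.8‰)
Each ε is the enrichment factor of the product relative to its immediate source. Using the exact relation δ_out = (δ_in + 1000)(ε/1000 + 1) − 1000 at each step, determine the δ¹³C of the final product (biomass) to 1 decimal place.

step 1: δ = (-5.20 + 1000)·(-12.5/1000 + 1) − 1000 = -17.63‰
step 2: δ = (-17.63 + 1000)·(-3.4/1000 + 1) − 1000 = -20.98‰
step 3: δ = (-20.98 + 1000)·(13.8/1000 + 1) − 1000 = -7.46‰

-7.5‰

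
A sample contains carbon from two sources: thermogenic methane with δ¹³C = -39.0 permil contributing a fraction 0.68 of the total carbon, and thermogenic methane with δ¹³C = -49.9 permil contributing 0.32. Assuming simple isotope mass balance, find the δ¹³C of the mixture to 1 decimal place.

δ_mix = f_A·δ_A + f_B·δ_B
δ_mix = 0.68 × (-39.0) + 0.32 × (-49.9)
δ_mix = -26.52 + -15.97 = -42.49 permil

-42.5 permil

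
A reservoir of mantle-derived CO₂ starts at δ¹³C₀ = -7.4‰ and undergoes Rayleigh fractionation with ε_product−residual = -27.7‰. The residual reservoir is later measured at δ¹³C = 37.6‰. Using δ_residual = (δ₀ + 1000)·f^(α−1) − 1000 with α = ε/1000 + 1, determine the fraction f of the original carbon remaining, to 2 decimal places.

0.20

α − 1 = ε/1000 = -0.0277
(δ_res + 1000)/(δ₀ + 1000) = (37.6 + 1000)/(-7.4 + 1000) = 1037.6/992.6 = 1.045335
f = 1.045335^(1/-0.0277) = exp(ln(1.045335)/-0.0277) = exp(0.04434/-0.0277)
f = exp(-1.6006) = 0.2018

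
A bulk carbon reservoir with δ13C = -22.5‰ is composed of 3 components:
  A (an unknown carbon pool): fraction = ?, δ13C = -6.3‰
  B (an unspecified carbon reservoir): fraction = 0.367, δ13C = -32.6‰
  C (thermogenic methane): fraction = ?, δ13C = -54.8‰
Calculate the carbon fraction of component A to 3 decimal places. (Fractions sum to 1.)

0.498

Let f_A and f_C be the unknown fractions; fractions sum to 1 so f_A + f_C = 0.633.
Mass balance: Σ fᵢ·δᵢ = δ_bulk ⇒ f_A·(-6.3) + f_C·(-54.8) = -22.5 − (-11.964) = -10.536
Substitute f_C = 0.633 − f_A:
f_A·(-6.3 − -54.8) = -10.536 − 0.633×(-54.8) = 24.153
f_A = 24.153 / 48.5 = 0.4980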